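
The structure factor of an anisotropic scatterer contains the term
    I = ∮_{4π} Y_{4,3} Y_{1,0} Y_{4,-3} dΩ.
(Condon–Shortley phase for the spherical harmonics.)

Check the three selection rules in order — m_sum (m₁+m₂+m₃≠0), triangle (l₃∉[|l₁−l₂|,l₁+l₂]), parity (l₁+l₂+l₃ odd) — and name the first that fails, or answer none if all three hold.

m₁+m₂+m₃ = 3 + 0 − 3 = 0  ✓
triangle: |4−1|=3 ≤ l₃=4 ≤ 4+1=5  ✓
parity: l₁+l₂+l₃ = 9 is odd  ✗

parity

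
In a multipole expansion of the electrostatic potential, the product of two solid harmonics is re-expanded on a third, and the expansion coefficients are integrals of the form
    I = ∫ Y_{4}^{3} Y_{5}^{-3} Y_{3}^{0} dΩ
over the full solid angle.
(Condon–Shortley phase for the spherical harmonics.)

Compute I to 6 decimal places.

0.103862

m-sum 0 ✓  L=12 even ✓  1≤3≤9 ✓
Π(2lᵢ+1) = 9×11×7 = 693
triangle coeff Δ(4,5,3) = 1/180180
Σ_t [2,4]: t=2:+1/576 t=3:−1/144 t=4:+1/576 = -1/288
(3j)²=20/1001 [(4 5 3; 0 0 0)], sign=+1
Σ_t [0,1]: t=0:+1/2880 t=1:−1/1440 = -1/2880
(3j)²=7/715 [(4 5 3; 3 -3 0)], sign=+1
⇒ 4πI² = 252/1859
I = (+1)√(252/1859/(4π)) = 0.10386175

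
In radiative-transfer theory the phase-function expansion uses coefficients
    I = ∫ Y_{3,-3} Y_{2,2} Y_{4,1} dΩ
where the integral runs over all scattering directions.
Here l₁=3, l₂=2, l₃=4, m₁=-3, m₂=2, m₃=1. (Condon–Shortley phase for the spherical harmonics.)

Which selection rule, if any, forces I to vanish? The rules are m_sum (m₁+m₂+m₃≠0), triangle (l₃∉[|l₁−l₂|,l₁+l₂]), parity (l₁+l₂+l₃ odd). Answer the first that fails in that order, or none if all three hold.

parity

Σmᵢ = 0  ✓
l₃∈[|l₁−l₂|,l₁+l₂]=[1,5], have l₃=4  ✓
Σlᵢ = 9 ⇒ odd  ✗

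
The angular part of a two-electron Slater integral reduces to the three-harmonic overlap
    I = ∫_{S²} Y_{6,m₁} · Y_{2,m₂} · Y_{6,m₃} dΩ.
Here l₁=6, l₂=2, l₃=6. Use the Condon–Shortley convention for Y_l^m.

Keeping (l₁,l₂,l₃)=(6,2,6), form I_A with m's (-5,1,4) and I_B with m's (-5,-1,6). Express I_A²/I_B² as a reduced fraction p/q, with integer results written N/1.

27/22

Shared (l₁,l₂,l₃)=(6,2,6): N and (l;000)² cancel in I_A²/I_B².
A: Δ = 2!·10!·2!/15! = 1/90090; Racah Σ t=1..2: t=1:−1/7257600 t=2:+1/725760 = 1/806400; ⇒ 3j(6 2 6; -5 1 4)² = 27/910, sgn +1
B: Δ = 2!·10!·2!/15! = 1/90090; Racah Σ t=1..1: t=1:−1/7257600 = -1/7257600; ⇒ 3j(6 2 6; -5 -1 6)² = 11/455, sgn -1
I_A²/I_B² = (27/910)/(11/455) = 27/22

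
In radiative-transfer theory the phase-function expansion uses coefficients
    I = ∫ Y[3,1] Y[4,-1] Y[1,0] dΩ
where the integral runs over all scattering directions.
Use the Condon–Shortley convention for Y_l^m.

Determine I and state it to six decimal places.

Rules hold: Σm=0, L=8 even, 1≤1≤7.
N = 7·9·3 = 189
Δ = 6!·0!·2!/9! = 1/252
Racah Σ t=3..3: t=3:−1/36 = -1/36
⇒ 3j(3 4 1; 0 0 0)² = 4/63, sgn +1
Racah Σ t=2..2: t=2:+1/48 = 1/48
⇒ 3j(3 4 1; 1 -1 0)² = 5/84, sgn -1
4πI² = N·(3j₀)²·(3jₘ)² = 5/7
I = -1·√(0.714286/4π) = -0.23841361

-0.238414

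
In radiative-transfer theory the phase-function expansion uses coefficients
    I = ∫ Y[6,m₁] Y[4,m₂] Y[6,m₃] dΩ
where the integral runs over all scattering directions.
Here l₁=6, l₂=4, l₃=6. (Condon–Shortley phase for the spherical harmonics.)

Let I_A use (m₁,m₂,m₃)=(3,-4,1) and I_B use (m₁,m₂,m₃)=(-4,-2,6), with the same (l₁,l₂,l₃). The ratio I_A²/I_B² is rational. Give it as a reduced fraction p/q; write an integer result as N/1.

1372/1485

Shared (l₁,l₂,l₃)=(6,4,6): N and (l;000)² cancel in I_A²/I_B².
A: Δ = 4!·8!·4!/17! = 1/15315300; Racah Σ t=0..0: t=0:+1/414720 = 1/414720; ⇒ 3j(6 4 6; 3 -4 1)² = 49/2431, sgn -1
B: Δ = 4!·8!·4!/17! = 1/15315300; Racah Σ t=2..2: t=2:+1/3870720 = 1/3870720; ⇒ 3j(6 4 6; -4 -2 6)² = 135/6188, sgn +1
I_A²/I_B² = (49/2431)/(135/6188) = 1372/1485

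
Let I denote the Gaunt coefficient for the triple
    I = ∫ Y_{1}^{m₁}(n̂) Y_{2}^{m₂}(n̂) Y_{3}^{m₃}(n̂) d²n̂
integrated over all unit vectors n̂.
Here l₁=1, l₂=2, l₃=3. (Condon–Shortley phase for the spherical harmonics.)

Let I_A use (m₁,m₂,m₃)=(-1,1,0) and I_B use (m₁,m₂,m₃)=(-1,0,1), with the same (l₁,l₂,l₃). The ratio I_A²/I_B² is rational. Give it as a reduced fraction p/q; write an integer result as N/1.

l's match ⇒ only the (l;m) 3-j factors differ between A and B.
A: triangle coeff Δ(1,2,3) = 1/105; Σ_t [0,0]: t=0:+1/12 = 1/12; (3j)²=1/35 [(1 2 3; -1 1 0)], sign=-1
B: triangle coeff Δ(1,2,3) = 1/105; Σ_t [0,0]: t=0:+1/8 = 1/8; (3j)²=2/35 [(1 2 3; -1 0 1)], sign=+1
I_A²/I_B² = (1/35)/(2/35) = 1/2

1/2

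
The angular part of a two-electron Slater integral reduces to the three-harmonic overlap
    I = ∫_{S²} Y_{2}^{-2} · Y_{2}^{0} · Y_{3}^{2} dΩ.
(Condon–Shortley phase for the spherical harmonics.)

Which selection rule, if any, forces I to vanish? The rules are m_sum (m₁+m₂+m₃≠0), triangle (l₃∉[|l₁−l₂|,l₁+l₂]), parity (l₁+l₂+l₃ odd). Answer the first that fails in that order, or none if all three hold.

parity

m₁+m₂+m₃ = -2 + 0 + 2 = 0  ✓
triangle: |2−2|=0 ≤ l₃=3 ≤ 2+2=4  ✓
parity: l₁+l₂+l₃ = 7 is odd  ✗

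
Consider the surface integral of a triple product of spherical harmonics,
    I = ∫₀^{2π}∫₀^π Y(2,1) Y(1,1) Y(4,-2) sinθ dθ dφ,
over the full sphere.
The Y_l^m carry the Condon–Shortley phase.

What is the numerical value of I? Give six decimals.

l₃=4 ∉ [1,3] — triangle fails ⇒ I = 0

0.000000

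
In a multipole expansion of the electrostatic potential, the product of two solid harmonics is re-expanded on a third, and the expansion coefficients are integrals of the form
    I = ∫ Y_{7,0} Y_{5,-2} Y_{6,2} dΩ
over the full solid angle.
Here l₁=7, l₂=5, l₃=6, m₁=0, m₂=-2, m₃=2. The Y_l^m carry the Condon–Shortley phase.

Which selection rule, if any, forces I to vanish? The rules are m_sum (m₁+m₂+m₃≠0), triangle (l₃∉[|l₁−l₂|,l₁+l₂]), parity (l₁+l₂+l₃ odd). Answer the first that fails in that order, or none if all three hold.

Σmᵢ = 0  ✓
l₃∈[|l₁−l₂|,l₁+l₂]=[2,12], have l₃=6  ✓
Σlᵢ = 18 ⇒ even  ✓

none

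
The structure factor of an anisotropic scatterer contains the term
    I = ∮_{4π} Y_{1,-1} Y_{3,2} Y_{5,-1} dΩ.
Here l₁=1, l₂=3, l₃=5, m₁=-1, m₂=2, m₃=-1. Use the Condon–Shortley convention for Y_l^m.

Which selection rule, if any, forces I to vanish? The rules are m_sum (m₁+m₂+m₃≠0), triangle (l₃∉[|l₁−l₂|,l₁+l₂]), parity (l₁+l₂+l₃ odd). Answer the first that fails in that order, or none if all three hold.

Σmᵢ = 0  ✓
l₃∈[|l₁−l₂|,l₁+l₂]=[2,4], have l₃=5  ✗
Σlᵢ = 9 ⇒ odd

triangle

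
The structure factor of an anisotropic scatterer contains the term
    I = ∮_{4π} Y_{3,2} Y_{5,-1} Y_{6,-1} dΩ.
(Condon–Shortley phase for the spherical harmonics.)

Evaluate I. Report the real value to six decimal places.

0.134828

Rules hold: Σm=0, L=14 even, 2≤6≤8.
N = 7·11·13 = 1001
Δ = 2!·4!·8!/15! = 1/675675
Racah Σ t=0..2: t=0:+1/8640 t=1:−1/2304 t=2:+1/8640 = -7/34560
⇒ 3j(3 5 6; 0 0 0)² = 7/429, sgn -1
Racah Σ t=0..1: t=0:+1/6912 t=1:−1/17280 = 1/11520
⇒ 3j(3 5 6; 2 -1 -1)² = 2/143, sgn -1
4πI² = N·(3j₀)²·(3jₘ)² = 98/429
I = +1·√(0.228438/4π) = 0.13482780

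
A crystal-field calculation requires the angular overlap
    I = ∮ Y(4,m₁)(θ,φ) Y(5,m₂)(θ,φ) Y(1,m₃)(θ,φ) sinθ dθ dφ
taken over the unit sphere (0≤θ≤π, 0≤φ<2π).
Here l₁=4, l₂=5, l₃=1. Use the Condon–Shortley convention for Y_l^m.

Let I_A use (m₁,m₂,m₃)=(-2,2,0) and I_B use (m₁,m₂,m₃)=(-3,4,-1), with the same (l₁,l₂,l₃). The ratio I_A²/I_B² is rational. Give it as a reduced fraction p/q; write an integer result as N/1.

7/12

Same 4,5,1: normalisation and zero-m 3j drop out of the ratio.
A: Δ: 8! 0! 2! / 11! → 1/495; sum: t=6:+1/1440 = 1/1440; 3j²(4 5 1; -2 2 0) = Δ·Π!·Σ² = 7/165  (sign -1)
B: Δ: 8! 0! 2! / 11! → 1/495; sum: t=7:−1/10080 = -1/10080; 3j²(4 5 1; -3 4 -1) = Δ·Π!·Σ² = 4/55  (sign -1)
I_A²/I_B² = (7/165)/(4/55) = 7/12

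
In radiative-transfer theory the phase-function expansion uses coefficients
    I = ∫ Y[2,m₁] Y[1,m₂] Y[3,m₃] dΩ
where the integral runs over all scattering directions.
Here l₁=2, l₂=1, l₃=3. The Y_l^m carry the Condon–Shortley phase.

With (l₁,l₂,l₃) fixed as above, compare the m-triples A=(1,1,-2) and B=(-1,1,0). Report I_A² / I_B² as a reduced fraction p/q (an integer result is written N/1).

Same 2,1,3: normalisation and zero-m 3j drop out of the ratio.
A: Δ: 0! 4! 2! / 7! → 1/105; sum: t=0:+1/12 = 1/12; 3j²(2 1 3; 1 1 -2) = Δ·Π!·Σ² = 2/21  (sign -1)
B: Δ: 0! 4! 2! / 7! → 1/105; sum: t=0:+1/12 = 1/12; 3j²(2 1 3; -1 1 0) = Δ·Π!·Σ² = 1/35  (sign -1)
I_A²/I_B² = (2/21)/(1/35) = 10/3

10/3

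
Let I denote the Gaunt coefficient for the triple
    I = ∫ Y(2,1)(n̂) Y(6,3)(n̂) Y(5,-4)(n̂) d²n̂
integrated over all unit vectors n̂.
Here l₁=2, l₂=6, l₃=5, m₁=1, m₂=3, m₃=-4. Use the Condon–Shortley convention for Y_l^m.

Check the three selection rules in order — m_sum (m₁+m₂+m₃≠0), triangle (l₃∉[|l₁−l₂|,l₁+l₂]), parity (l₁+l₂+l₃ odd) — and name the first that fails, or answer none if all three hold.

parity

m₁+m₂+m₃ = 1 + 3 − 4 = 0  ✓
triangle: |2−6|=4 ≤ l₃=5 ≤ 2+6=8  ✓
parity: l₁+l₂+l₃ = 13 is odd  ✗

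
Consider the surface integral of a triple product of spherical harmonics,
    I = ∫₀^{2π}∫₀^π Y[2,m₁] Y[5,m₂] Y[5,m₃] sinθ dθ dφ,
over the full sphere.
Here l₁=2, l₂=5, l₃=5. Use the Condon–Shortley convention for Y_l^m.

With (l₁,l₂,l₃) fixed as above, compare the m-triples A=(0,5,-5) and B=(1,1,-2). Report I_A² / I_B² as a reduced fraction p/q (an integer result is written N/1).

Same 2,5,5: normalisation and zero-m 3j drop out of the ratio.
A: Δ: 2! 2! 8! / 13! → 1/38610; sum: t=2:+1/161280 = 1/161280; 3j²(2 5 5; 0 5 -5) = Δ·Π!·Σ² = 15/286  (sign +1)
B: Δ: 2! 2! 8! / 13! → 1/38610; sum: t=0:+1/2880 t=1:−1/1440 = -1/2880; 3j²(2 5 5; 1 1 -2) = Δ·Π!·Σ² = 7/715  (sign +1)
I_A²/I_B² = (15/286)/(7/715) = 75/14

75/14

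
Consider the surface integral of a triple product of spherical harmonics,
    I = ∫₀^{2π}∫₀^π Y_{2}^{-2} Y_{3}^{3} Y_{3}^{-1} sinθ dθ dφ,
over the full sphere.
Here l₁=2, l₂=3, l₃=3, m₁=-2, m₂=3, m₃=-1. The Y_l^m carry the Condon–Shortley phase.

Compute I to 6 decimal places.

m-sum 0 ✓  L=8 even ✓  1≤3≤5 ✓
Π(2lᵢ+1) = 5×7×7 = 245
triangle coeff Δ(2,3,3) = 1/3780
Σ_t [0,2]: t=0:+1/24 t=1:−1/4 t=2:+1/24 = -1/6
(3j)²=4/105 [(2 3 3; 0 0 0)], sign=+1
Σ_t [2,2]: t=2:+1/96 = 1/96
(3j)²=1/42 [(2 3 3; -2 3 -1)], sign=+1
⇒ 4πI² = 2/9
I = (+1)√(2/9/(4π)) = 0.13298076

0.132981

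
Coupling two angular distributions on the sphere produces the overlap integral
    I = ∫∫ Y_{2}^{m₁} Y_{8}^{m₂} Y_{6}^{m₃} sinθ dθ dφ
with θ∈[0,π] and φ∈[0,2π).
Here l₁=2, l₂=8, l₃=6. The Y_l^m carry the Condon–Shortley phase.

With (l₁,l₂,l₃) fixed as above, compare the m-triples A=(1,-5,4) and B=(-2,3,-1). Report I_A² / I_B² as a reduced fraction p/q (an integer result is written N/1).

Shared (l₁,l₂,l₃)=(2,8,6): N and (l;000)² cancel in I_A²/I_B².
A: Δ = 4!·0!·12!/17! = 1/30940; Racah Σ t=1..1: t=1:−1/43545600 = -1/43545600; ⇒ 3j(2 8 6; 1 -5 4)² = 33/1190, sgn -1
B: Δ = 4!·0!·12!/17! = 1/30940; Racah Σ t=4..4: t=4:+1/14515200 = 1/14515200; ⇒ 3j(2 8 6; -2 3 -1)² = 33/3094, sgn -1
I_A²/I_B² = (33/1190)/(33/3094) = 13/5

13/5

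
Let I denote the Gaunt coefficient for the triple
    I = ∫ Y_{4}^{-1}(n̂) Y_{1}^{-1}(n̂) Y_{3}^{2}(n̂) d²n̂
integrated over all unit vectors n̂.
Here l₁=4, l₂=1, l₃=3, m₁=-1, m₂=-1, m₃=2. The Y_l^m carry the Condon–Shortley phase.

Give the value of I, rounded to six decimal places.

Checks pass: Σm=0; 8 even; l₃=3∈[3,5].
(2·4+1)(2·1+1)(2·3+1) = 189
Δ: 2! 6! 0! / 9! → 1/252
sum: t=1:−1/36 = -1/36
3j²(4 1 3; 0 0 0) = Δ·Π!·Σ² = 4/63  (sign +1)
sum: t=0:+1/240 = 1/240
3j²(4 1 3; -1 -1 2) = Δ·Π!·Σ² = 1/84  (sign -1)
combine: 4πI² = 189·4/63·1/84 = 1/7
take √, sign -1: I = -0.10662181

-0.106622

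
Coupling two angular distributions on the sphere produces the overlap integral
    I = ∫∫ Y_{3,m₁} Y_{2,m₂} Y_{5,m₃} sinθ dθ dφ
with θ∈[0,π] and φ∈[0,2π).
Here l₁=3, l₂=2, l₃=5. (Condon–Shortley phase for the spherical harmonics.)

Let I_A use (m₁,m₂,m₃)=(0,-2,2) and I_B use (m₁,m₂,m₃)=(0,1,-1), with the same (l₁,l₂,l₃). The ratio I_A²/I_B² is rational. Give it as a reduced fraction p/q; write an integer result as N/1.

7/16

l's match ⇒ only the (l;m) 3-j factors differ between A and B.
A: triangle coeff Δ(3,2,5) = 1/2310; Σ_t [0,0]: t=0:+1/864 = 1/864; (3j)²=1/66 [(3 2 5; 0 -2 2)], sign=-1
B: triangle coeff Δ(3,2,5) = 1/2310; Σ_t [0,0]: t=0:+1/216 = 1/216; (3j)²=8/231 [(3 2 5; 0 1 -1)], sign=+1
I_A²/I_B² = (1/66)/(8/231) = 7/16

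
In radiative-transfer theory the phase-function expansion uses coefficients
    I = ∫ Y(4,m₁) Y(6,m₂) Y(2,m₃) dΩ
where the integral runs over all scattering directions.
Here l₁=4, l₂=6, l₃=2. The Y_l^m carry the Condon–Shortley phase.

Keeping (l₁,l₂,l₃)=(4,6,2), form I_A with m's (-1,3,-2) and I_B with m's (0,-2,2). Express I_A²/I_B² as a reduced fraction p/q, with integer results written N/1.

9/5

Shared (l₁,l₂,l₃)=(4,6,2): N and (l;000)² cancel in I_A²/I_B².
A: Δ = 8!·0!·4!/13! = 1/6435; Racah Σ t=5..5: t=5:−1/17280 = -1/17280; ⇒ 3j(4 6 2; -1 3 -2)² = 14/715, sgn -1
B: Δ = 8!·0!·4!/13! = 1/6435; Racah Σ t=4..4: t=4:+1/13824 = 1/13824; ⇒ 3j(4 6 2; 0 -2 2)² = 14/1287, sgn +1
I_A²/I_B² = (14/715)/(14/1287) = 9/5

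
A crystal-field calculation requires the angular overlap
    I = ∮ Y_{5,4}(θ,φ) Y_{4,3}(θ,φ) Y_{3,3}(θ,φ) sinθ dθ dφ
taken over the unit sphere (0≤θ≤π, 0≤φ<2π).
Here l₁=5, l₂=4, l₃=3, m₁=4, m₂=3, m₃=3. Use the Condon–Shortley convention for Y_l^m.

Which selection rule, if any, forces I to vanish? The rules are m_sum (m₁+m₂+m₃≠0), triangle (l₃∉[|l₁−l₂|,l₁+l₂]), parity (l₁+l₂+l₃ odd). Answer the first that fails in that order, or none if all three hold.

m_sum

Σmᵢ = 10  ✗
l₃∈[|l₁−l₂|,l₁+l₂]=[1,9], have l₃=3
Σlᵢ = 12 ⇒ even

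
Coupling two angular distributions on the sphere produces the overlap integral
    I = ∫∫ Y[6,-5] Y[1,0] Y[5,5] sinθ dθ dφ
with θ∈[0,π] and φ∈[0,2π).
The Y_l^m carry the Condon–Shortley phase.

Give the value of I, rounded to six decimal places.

-0.135514

Rules hold: Σm=0, L=12 even, 5≤5≤7.
N = 13·3·11 = 429
Δ = 2!·10!·0!/13! = 1/858
Racah Σ t=1..1: t=1:−1/14400 = -1/14400
⇒ 3j(6 1 5; 0 0 0)² = 6/143, sgn +1
Racah Σ t=1..1: t=1:−1/3628800 = -1/3628800
⇒ 3j(6 1 5; -5 0 5)² = 1/78, sgn -1
4πI² = N·(3j₀)²·(3jₘ)² = 3/13
I = -1·√(0.230769/4π) = -0.13551395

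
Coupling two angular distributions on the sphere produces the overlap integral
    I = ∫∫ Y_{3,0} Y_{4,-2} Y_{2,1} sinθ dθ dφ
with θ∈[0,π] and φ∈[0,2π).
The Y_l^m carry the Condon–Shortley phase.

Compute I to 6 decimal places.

0.000000

0 − 2 + 1 = -1 ≠ 0: azimuthal integral kills it; I = 0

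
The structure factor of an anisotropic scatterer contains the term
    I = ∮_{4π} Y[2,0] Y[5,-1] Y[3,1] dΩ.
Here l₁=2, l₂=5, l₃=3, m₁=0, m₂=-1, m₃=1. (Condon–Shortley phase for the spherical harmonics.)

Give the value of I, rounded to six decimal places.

Rules hold: Σm=0, L=10 even, 3≤3≤7.
N = 5·11·7 = 385
Δ = 4!·0!·6!/11! = 1/2310
Racah Σ t=2..2: t=2:+1/144 = 1/144
⇒ 3j(2 5 3; 0 0 0)² = 10/231, sgn -1
Racah Σ t=2..2: t=2:+1/192 = 1/192
⇒ 3j(2 5 3; 0 -1 1)² = 3/77, sgn +1
4πI² = N·(3j₀)²·(3jₘ)² = 50/77
I = -1·√(0.649351/4π) = -0.22731846

-0.227318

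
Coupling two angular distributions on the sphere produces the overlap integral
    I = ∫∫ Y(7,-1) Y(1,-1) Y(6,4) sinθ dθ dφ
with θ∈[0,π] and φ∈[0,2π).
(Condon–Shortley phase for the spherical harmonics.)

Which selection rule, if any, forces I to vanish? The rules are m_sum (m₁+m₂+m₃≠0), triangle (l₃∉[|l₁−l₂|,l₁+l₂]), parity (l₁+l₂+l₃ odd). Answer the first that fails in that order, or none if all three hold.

m₁+m₂+m₃ = -1 − 1 + 4 = 2  ✗
triangle: |7−1|=6 ≤ l₃=6 ≤ 7+1=8
parity: l₁+l₂+l₃ = 14 is even

m_sum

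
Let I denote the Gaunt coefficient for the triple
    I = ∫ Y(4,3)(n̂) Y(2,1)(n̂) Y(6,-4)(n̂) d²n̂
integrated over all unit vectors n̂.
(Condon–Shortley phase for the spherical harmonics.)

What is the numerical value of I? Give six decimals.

Checks pass: Σm=0; 12 even; l₃=6∈[2,6].
(2·4+1)(2·2+1)(2·6+1) = 585
Δ: 0! 8! 4! / 13! → 1/6435
sum: t=0:+1/2304 = 1/2304
3j²(4 2 6; 0 0 0) = Δ·Π!·Σ² = 5/143  (sign +1)
sum: t=0:+1/30240 = 1/30240
3j²(4 2 6; 3 1 -4) = Δ·Π!·Σ² = 16/429  (sign +1)
combine: 4πI² = 585·5/143·16/429 = 1200/1573
take √, sign +1: I = 0.24638901

0.246389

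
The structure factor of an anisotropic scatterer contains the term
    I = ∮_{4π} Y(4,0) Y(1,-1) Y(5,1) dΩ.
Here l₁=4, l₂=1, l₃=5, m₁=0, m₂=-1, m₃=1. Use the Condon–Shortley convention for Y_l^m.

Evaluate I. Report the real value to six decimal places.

Checks pass: Σm=0; 10 even; l₃=5∈[3,5].
(2·4+1)(2·1+1)(2·5+1) = 297
Δ: 0! 8! 2! / 11! → 1/495
sum: t=0:+1/576 = 1/576
3j²(4 1 5; 0 0 0) = Δ·Π!·Σ² = 5/99  (sign -1)
sum: t=0:+1/1152 = 1/1152
3j²(4 1 5; 0 -1 1) = Δ·Π!·Σ² = 1/33  (sign +1)
combine: 4πI² = 297·5/99·1/33 = 5/11
take √, sign -1: I = -0.19018827

-0.190188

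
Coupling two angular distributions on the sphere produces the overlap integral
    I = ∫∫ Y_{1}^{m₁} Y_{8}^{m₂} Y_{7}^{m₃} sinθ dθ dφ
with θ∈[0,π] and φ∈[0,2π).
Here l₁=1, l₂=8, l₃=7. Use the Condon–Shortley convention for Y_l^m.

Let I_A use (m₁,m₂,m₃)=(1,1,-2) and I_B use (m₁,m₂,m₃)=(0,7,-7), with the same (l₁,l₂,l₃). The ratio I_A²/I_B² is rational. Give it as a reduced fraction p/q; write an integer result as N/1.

7/5

Shared (l₁,l₂,l₃)=(1,8,7): N and (l;000)² cancel in I_A²/I_B².
A: Δ = 2!·0!·14!/17! = 1/2040; Racah Σ t=0..0: t=0:+1/87091200 = 1/87091200; ⇒ 3j(1 8 7; 1 1 -2)² = 7/680, sgn -1
B: Δ = 2!·0!·14!/17! = 1/2040; Racah Σ t=1..1: t=1:−1/87178291200 = -1/87178291200; ⇒ 3j(1 8 7; 0 7 -7)² = 1/136, sgn -1
I_A²/I_B² = (7/680)/(1/136) = 7/5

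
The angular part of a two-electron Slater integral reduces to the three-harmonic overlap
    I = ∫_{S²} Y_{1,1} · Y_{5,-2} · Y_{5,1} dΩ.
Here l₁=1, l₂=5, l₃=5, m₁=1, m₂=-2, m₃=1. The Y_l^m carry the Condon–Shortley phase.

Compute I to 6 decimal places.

0.000000

Σlᵢ=11 odd — θ-integrand is odd under cosθ→−cosθ; I=0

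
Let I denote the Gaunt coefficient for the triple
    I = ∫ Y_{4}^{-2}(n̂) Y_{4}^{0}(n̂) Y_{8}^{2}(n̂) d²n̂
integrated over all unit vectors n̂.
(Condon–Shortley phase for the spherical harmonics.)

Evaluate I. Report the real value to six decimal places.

Checks pass: Σm=0; 16 even; l₃=8∈[0,8].
(2·4+1)(2·4+1)(2·8+1) = 1377
Δ: 0! 8! 8! / 17! → 1/218790
sum: t=0:+1/331776 = 1/331776
3j²(4 4 8; 0 0 0) = Δ·Π!·Σ² = 490/21879  (sign +1)
sum: t=0:+1/829440 = 1/829440
3j²(4 4 8; -2 0 2) = Δ·Π!·Σ² = 35/2431  (sign +1)
combine: 4πI² = 1377·490/21879·35/2431 = 154350/347633
take √, sign +1: I = 0.18796972

0.187970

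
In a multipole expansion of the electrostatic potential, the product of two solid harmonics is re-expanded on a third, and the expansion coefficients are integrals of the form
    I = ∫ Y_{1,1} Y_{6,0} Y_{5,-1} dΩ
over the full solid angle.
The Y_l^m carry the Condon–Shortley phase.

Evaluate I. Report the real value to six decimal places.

0.158246

m-sum 0 ✓  L=12 even ✓  5≤5≤7 ✓
Π(2lᵢ+1) = 3×13×11 = 429
triangle coeff Δ(1,6,5) = 1/858
Σ_t [1,1]: t=1:−1/14400 = -1/14400
(3j)²=6/143 [(1 6 5; 0 0 0)], sign=+1
Σ_t [0,0]: t=0:+1/34560 = 1/34560
(3j)²=5/286 [(1 6 5; 1 0 -1)], sign=+1
⇒ 4πI² = 45/143
I = (+1)√(45/143/(4π)) = 0.15824621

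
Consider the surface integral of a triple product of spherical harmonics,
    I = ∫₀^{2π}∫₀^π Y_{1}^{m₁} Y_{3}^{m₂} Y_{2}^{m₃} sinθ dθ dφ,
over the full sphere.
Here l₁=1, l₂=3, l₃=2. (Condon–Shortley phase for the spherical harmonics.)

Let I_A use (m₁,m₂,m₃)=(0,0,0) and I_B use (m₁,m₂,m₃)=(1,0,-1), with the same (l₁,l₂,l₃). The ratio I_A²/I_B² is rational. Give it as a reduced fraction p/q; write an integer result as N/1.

Same 1,3,2: normalisation and zero-m 3j drop out of the ratio.
A: Δ: 2! 0! 4! / 7! → 1/105; sum: t=1:−1/4 = -1/4; 3j²(1 3 2; 0 0 0) = Δ·Π!·Σ² = 3/35  (sign -1)
B: Δ: 2! 0! 4! / 7! → 1/105; sum: t=0:+1/12 = 1/12; 3j²(1 3 2; 1 0 -1) = Δ·Π!·Σ² = 1/35  (sign -1)
I_A²/I_B² = (3/35)/(1/35) = 3/1

3/1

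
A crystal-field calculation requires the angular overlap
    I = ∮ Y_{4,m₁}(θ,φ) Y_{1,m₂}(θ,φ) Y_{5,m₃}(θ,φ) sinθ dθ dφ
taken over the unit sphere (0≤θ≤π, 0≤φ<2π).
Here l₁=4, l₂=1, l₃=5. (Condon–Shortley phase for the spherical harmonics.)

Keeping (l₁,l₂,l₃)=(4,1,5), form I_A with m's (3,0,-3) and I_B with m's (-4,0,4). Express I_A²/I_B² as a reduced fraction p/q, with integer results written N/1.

16/9

Same 4,1,5: normalisation and zero-m 3j drop out of the ratio.
A: Δ: 0! 8! 2! / 11! → 1/495; sum: t=0:+1/5040 = 1/5040; 3j²(4 1 5; 3 0 -3) = Δ·Π!·Σ² = 16/495  (sign +1)
B: Δ: 0! 8! 2! / 11! → 1/495; sum: t=0:+1/40320 = 1/40320; 3j²(4 1 5; -4 0 4) = Δ·Π!·Σ² = 1/55  (sign -1)
I_A²/I_B² = (16/495)/(1/55) = 16/9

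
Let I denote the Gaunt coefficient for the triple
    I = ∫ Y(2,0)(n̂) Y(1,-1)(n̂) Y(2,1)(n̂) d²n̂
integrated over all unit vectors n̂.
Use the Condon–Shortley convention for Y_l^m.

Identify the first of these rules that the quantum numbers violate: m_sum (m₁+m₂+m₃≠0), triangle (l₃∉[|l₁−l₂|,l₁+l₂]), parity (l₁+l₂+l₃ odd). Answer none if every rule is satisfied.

m₁+m₂+m₃ = 0 − 1 + 1 = 0  ✓
triangle: |2−1|=1 ≤ l₃=2 ≤ 2+1=3  ✓
parity: l₁+l₂+l₃ = 5 is odd  ✗

parity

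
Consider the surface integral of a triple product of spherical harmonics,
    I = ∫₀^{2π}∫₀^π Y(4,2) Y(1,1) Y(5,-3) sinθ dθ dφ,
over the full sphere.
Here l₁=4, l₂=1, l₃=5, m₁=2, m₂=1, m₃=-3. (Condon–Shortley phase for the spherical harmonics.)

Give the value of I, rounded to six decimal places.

-0.259847

m-sum 0 ✓  L=10 even ✓  3≤5≤5 ✓
Π(2lᵢ+1) = 9×3×11 = 297
triangle coeff Δ(4,1,5) = 1/495
Σ_t [0,0]: t=0:+1/576 = 1/576
(3j)²=5/99 [(4 1 5; 0 0 0)], sign=-1
Σ_t [0,0]: t=0:+1/2880 = 1/2880
(3j)²=28/495 [(4 1 5; 2 1 -3)], sign=+1
⇒ 4πI² = 28/33
I = (-1)√(28/33/(4π)) = -0.25984664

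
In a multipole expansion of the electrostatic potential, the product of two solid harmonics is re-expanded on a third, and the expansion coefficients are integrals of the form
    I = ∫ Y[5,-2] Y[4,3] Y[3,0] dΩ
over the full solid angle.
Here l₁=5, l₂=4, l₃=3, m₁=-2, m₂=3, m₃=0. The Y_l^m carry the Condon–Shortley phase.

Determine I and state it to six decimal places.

0.000000

m-sum = -2 + 3 + 0 = 1 ≠ 0 ⇒ I = 0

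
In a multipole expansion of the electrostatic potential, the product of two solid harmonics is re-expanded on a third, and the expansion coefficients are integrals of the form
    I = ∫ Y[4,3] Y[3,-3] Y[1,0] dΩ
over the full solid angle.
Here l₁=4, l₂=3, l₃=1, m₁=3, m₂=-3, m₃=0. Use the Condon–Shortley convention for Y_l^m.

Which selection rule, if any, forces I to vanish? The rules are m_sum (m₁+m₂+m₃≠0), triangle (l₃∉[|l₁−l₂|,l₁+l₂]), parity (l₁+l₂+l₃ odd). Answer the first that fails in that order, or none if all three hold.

none

azimuthal sum: 3 − 3 + 0 = 0  ✓
1 ≤ 1 ≤ 7 (triangle on l)  ✓
L = 4 + 3 + 1 = 8 (even)  ✓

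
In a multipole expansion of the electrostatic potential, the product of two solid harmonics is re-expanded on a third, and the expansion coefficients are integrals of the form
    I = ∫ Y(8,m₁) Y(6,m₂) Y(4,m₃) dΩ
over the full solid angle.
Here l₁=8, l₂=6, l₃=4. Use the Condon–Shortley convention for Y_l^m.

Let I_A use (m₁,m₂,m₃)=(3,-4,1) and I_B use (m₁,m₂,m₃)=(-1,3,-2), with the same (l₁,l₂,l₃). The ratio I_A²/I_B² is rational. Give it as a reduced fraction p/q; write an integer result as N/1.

112211/112903

l's match ⇒ only the (l;m) 3-j factors differ between A and B.
A: triangle coeff Δ(8,6,4) = 1/23279256; Σ_t [0,2]: t=0:+1/870912000 t=1:−1/17418240 t=2:+1/5806080 = 101/870912000; (3j)²=10201/705432 [(8 6 4; 3 -4 1)], sign=-1
B: triangle coeff Δ(8,6,4) = 1/23279256; Σ_t [7,9]: t=7:−1/2903040 t=8:+1/9676800 t=9:−1/522547200 = -127/522547200; (3j)²=16129/1108536 [(8 6 4; -1 3 -2)], sign=-1
I_A²/I_B² = (10201/705432)/(16129/1108536) = 112211/112903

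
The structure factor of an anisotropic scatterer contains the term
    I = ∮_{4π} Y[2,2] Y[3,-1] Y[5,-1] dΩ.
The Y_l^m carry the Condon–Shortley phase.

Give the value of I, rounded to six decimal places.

Checks pass: Σm=0; 10 even; l₃=5∈[1,5].
(2·2+1)(2·3+1)(2·5+1) = 385
Δ: 0! 4! 6! / 11! → 1/2310
sum: t=0:+1/144 = 1/144
3j²(2 3 5; 0 0 0) = Δ·Π!·Σ² = 10/231  (sign -1)
sum: t=0:+1/1152 = 1/1152
3j²(2 3 5; 2 -1 -1) = Δ·Π!·Σ² = 1/154  (sign +1)
combine: 4πI² = 385·10/231·1/154 = 25/231
take √, sign -1: I = -0.09280237

-0.092802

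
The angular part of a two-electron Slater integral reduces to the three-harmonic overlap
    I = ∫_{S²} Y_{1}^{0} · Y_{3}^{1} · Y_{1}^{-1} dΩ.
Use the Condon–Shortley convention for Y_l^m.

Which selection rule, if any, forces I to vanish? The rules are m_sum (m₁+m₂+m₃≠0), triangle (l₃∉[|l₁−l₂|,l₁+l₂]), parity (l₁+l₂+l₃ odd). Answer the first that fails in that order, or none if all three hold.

triangle

azimuthal sum: 0 + 1 − 1 = 0  ✓
2 ≤ 1 ≤ 4 (triangle on l)  ✗
L = 1 + 3 + 1 = 5 (odd)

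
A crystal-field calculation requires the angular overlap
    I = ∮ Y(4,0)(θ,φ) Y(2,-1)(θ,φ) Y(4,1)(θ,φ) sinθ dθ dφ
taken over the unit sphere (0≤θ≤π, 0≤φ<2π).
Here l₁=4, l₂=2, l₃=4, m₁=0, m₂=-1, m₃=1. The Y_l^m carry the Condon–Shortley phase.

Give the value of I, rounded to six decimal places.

-0.044869

m-sum 0 ✓  L=10 even ✓  2≤4≤6 ✓
Π(2lᵢ+1) = 9×5×9 = 405
triangle coeff Δ(4,2,4) = 1/13860
Σ_t [0,2]: t=0:+1/192 t=1:−1/36 t=2:+1/192 = -5/288
(3j)²=20/693 [(4 2 4; 0 0 0)], sign=-1
Σ_t [0,1]: t=0:+1/96 t=1:−1/72 = -1/288
(3j)²=1/462 [(4 2 4; 0 -1 1)], sign=+1
⇒ 4πI² = 150/5929
I = (-1)√(150/5929/(4π)) = -0.04486937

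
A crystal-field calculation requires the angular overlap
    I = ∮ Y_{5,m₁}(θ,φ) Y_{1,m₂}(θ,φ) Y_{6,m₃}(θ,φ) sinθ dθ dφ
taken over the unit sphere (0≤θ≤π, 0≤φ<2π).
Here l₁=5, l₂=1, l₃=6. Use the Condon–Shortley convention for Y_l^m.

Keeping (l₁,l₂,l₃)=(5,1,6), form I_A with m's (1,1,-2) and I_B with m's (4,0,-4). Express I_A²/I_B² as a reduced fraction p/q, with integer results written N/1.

l's match ⇒ only the (l;m) 3-j factors differ between A and B.
A: triangle coeff Δ(5,1,6) = 1/858; Σ_t [0,0]: t=0:+1/34560 = 1/34560; (3j)²=14/429 [(5 1 6; 1 1 -2)], sign=+1
B: triangle coeff Δ(5,1,6) = 1/858; Σ_t [0,0]: t=0:+1/362880 = 1/362880; (3j)²=10/429 [(5 1 6; 4 0 -4)], sign=+1
I_A²/I_B² = (14/429)/(10/429) = 7/5

7/5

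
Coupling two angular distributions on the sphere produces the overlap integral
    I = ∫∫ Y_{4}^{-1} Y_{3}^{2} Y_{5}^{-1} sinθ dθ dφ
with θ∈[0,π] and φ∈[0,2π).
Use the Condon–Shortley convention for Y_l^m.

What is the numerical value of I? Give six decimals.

Rules hold: Σm=0, L=12 even, 1≤5≤7.
N = 9·7·11 = 693
Δ = 2!·6!·4!/13! = 1/180180
Racah Σ t=0..2: t=0:+1/576 t=1:−1/144 t=2:+1/576 = -1/288
⇒ 3j(4 3 5; 0 0 0)² = 20/1001, sgn +1
Racah Σ t=1..2: t=1:−1/1152 t=2:+1/432 = 5/3456
⇒ 3j(4 3 5; -1 2 -1)² = 625/36036, sgn +1
4πI² = N·(3j₀)²·(3jₘ)² = 3125/13013
I = +1·√(0.240144/4π) = 0.13823925

0.138239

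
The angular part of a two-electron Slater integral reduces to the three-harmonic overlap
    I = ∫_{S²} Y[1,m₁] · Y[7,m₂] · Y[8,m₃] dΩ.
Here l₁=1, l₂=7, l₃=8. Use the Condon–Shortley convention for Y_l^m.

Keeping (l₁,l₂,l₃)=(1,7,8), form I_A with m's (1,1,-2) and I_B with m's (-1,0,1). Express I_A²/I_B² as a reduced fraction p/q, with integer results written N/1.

Shared (l₁,l₂,l₃)=(1,7,8): N and (l;000)² cancel in I_A²/I_B².
A: Δ = 0!·2!·14!/17! = 1/2040; Racah Σ t=0..0: t=0:+1/58060800 = 1/58060800; ⇒ 3j(1 7 8; 1 1 -2)² = 3/136, sgn +1
B: Δ = 0!·2!·14!/17! = 1/2040; Racah Σ t=0..0: t=0:+1/50803200 = 1/50803200; ⇒ 3j(1 7 8; -1 0 1)² = 3/170, sgn -1
I_A²/I_B² = (3/136)/(3/170) = 5/4

5/4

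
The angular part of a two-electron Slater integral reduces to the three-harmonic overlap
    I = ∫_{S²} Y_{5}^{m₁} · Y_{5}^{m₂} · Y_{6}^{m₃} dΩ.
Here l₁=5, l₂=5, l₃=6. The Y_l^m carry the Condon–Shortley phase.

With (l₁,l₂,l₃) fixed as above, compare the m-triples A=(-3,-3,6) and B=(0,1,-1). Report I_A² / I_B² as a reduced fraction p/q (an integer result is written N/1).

l's match ⇒ only the (l;m) 3-j factors differ between A and B.
A: triangle coeff Δ(5,5,6) = 1/28588560; Σ_t [2,2]: t=2:+1/2073600 = 1/2073600; (3j)²=28/1105 [(5 5 6; -3 -3 6)], sign=+1
B: triangle coeff Δ(5,5,6) = 1/28588560; Σ_t [0,4]: t=0:+1/2073600 t=1:−1/34560 t=2:+1/6912 t=3:−1/10368 t=4:+1/138240 = 7/259200; (3j)²=28/7293 [(5 5 6; 0 1 -1)], sign=-1
I_A²/I_B² = (28/1105)/(28/7293) = 33/5

33/5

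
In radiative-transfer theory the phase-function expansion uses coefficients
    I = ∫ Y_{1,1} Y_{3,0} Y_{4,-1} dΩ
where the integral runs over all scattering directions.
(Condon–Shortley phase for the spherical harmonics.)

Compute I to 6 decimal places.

-0.194664

Rules hold: Σm=0, L=8 even, 2≤4≤4.
N = 3·7·9 = 189
Δ = 0!·2!·6!/9! = 1/252
Racah Σ t=0..0: t=0:+1/36 = 1/36
⇒ 3j(1 3 4; 0 0 0)² = 4/63, sgn +1
Racah Σ t=0..0: t=0:+1/72 = 1/72
⇒ 3j(1 3 4; 1 0 -1)² = 5/126, sgn -1
4πI² = N·(3j₀)²·(3jₘ)² = 10/21
I = -1·√(0.47619/4π) = -0.19466390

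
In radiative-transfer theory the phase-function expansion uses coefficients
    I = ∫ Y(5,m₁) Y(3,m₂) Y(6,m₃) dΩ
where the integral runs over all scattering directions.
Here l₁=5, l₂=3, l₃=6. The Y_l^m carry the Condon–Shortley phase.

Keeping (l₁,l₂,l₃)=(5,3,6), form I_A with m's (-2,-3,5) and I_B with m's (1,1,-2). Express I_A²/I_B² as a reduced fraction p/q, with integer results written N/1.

l's match ⇒ only the (l;m) 3-j factors differ between A and B.
A: triangle coeff Δ(5,3,6) = 1/675675; Σ_t [0,0]: t=0:+1/241920 = 1/241920; (3j)²=2/91 [(5 3 6; -2 -3 5)], sign=-1
B: triangle coeff Δ(5,3,6) = 1/675675; Σ_t [0,2]: t=0:+1/27648 t=1:−1/4320 t=2:+1/11520 = -1/9216; (3j)²=2/143 [(5 3 6; 1 1 -2)], sign=-1
I_A²/I_B² = (2/91)/(2/143) = 11/7

11/7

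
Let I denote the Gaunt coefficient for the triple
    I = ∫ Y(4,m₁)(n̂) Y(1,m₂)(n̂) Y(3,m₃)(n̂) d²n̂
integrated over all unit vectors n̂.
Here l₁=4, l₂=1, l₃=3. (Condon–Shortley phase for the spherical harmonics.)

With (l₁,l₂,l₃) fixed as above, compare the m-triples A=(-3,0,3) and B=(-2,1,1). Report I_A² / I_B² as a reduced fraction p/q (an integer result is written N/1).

Same 4,1,3: normalisation and zero-m 3j drop out of the ratio.
A: Δ: 2! 6! 0! / 9! → 1/252; sum: t=1:−1/720 = -1/720; 3j²(4 1 3; -3 0 3) = Δ·Π!·Σ² = 1/36  (sign -1)
B: Δ: 2! 6! 0! / 9! → 1/252; sum: t=2:+1/96 = 1/96; 3j²(4 1 3; -2 1 1) = Δ·Π!·Σ² = 5/84  (sign +1)
I_A²/I_B² = (1/36)/(5/84) = 7/15

7/15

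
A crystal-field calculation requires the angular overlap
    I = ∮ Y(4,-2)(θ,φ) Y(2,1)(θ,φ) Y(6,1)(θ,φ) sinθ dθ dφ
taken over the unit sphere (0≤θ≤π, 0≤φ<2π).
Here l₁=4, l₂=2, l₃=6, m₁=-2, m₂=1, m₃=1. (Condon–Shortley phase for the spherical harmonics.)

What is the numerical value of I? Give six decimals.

Checks pass: Σm=0; 12 even; l₃=6∈[2,6].
(2·4+1)(2·2+1)(2·6+1) = 585
Δ: 0! 8! 4! / 13! → 1/6435
sum: t=0:+1/2304 = 1/2304
3j²(4 2 6; 0 0 0) = Δ·Π!·Σ² = 5/143  (sign +1)
sum: t=0:+1/8640 = 1/8640
3j²(4 2 6; -2 1 1) = Δ·Π!·Σ² = 14/1287  (sign -1)
combine: 4πI² = 585·5/143·14/1287 = 350/1573
take √, sign -1: I = -0.13306527

-0.133065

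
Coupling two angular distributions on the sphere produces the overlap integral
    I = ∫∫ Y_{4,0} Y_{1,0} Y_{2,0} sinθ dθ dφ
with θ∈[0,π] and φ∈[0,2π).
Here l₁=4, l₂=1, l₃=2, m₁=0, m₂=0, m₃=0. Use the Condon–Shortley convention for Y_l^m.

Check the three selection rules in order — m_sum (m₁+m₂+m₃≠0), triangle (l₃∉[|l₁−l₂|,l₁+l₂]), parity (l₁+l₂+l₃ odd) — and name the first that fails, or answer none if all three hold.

triangle

Σmᵢ = 0  ✓
l₃∈[|l₁−l₂|,l₁+l₂]=[3,5], have l₃=2  ✗
Σlᵢ = 7 ⇒ odd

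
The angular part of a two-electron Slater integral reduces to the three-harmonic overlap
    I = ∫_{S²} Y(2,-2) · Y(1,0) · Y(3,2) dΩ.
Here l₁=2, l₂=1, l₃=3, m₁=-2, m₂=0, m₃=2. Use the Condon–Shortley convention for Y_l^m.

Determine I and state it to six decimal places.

0.184674

m-sum 0 ✓  L=6 even ✓  1≤3≤3 ✓
Π(2lᵢ+1) = 5×3×7 = 105
triangle coeff Δ(2,1,3) = 1/105
Σ_t [0,0]: t=0:+1/4 = 1/4
(3j)²=3/35 [(2 1 3; 0 0 0)], sign=-1
Σ_t [0,0]: t=0:+1/24 = 1/24
(3j)²=1/21 [(2 1 3; -2 0 2)], sign=-1
⇒ 4πI² = 3/7
I = (+1)√(3/7/(4π)) = 0.18467439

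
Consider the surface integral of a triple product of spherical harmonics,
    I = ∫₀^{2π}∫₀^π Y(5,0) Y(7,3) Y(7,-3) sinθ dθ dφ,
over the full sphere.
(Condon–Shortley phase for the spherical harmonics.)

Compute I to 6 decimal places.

0.000000

Σlᵢ=19 odd — θ-integrand is odd under cosθ→−cosθ; I=0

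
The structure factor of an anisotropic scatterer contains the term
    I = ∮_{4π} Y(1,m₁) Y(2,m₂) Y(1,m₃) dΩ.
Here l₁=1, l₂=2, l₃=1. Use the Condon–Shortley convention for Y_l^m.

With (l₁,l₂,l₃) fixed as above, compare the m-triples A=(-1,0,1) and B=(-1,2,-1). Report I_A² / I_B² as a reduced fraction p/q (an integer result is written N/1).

1/6

Same 1,2,1: normalisation and zero-m 3j drop out of the ratio.
A: Δ: 2! 0! 2! / 5! → 1/30; sum: t=2:+1/4 = 1/4; 3j²(1 2 1; -1 0 1) = Δ·Π!·Σ² = 1/30  (sign +1)
B: Δ: 2! 0! 2! / 5! → 1/30; sum: t=2:+1/4 = 1/4; 3j²(1 2 1; -1 2 -1) = Δ·Π!·Σ² = 1/5  (sign +1)
I_A²/I_B² = (1/30)/(1/5) = 1/6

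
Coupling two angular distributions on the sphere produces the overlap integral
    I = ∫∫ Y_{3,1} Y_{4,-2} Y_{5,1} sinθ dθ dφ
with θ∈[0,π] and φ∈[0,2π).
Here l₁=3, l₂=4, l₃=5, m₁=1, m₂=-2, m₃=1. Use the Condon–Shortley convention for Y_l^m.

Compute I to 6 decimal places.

Rules hold: Σm=0, L=12 even, 1≤5≤7.
N = 7·9·11 = 693
Δ = 2!·4!·6!/13! = 1/180180
Racah Σ t=0..2: t=0:+1/576 t=1:−1/144 t=2:+1/576 = -1/288
⇒ 3j(3 4 5; 0 0 0)² = 20/1001, sgn +1
Racah Σ t=0..2: t=0:+1/384 t=1:−1/720 t=2:+1/34560 = 43/34560
⇒ 3j(3 4 5; 1 -2 1)² = 1849/180180, sgn +1
4πI² = N·(3j₀)²·(3jₘ)² = 1849/13013
I = +1·√(0.142089/4π) = 0.10633465

0.106335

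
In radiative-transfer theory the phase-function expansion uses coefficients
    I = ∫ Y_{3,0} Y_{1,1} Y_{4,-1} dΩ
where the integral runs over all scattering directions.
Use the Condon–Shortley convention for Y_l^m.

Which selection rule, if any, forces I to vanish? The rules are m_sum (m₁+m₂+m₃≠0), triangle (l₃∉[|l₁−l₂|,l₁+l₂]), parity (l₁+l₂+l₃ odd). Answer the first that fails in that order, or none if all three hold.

m₁+m₂+m₃ = 0 + 1 − 1 = 0  ✓
triangle: |3−1|=2 ≤ l₃=4 ≤ 3+1=4  ✓
parity: l₁+l₂+l₃ = 8 is even  ✓

none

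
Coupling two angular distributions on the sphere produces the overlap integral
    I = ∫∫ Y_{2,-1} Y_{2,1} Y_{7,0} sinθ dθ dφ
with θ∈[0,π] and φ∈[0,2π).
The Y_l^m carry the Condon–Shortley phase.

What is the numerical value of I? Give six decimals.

0.000000

|2−2|≤7≤2+2 violated ⇒ I = 0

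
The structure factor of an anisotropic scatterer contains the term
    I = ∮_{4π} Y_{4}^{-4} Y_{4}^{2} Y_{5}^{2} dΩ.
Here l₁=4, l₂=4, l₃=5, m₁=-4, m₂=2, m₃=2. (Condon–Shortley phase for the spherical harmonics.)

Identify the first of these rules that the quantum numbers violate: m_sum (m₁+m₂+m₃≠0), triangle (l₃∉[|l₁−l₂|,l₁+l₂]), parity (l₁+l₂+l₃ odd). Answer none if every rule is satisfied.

parity

azimuthal sum: -4 + 2 + 2 = 0  ✓
0 ≤ 5 ≤ 8 (triangle on l)  ✓
L = 4 + 4 + 5 = 13 (odd)  ✗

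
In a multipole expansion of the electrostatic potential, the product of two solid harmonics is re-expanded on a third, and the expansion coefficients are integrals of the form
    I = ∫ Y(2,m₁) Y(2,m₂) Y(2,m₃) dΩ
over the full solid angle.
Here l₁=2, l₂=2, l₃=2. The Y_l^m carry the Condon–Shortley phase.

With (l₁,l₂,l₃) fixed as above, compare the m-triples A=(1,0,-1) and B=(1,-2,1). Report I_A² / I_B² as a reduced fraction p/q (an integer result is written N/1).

1/6

Same 2,2,2: normalisation and zero-m 3j drop out of the ratio.
A: Δ: 2! 2! 2! / 7! → 1/630; sum: t=0:+1/4 t=1:−1/2 = -1/4; 3j²(2 2 2; 1 0 -1) = Δ·Π!·Σ² = 1/70  (sign +1)
B: Δ: 2! 2! 2! / 7! → 1/630; sum: t=0:+1/4 = 1/4; 3j²(2 2 2; 1 -2 1) = Δ·Π!·Σ² = 3/35  (sign -1)
I_A²/I_B² = (1/70)/(3/35) = 1/6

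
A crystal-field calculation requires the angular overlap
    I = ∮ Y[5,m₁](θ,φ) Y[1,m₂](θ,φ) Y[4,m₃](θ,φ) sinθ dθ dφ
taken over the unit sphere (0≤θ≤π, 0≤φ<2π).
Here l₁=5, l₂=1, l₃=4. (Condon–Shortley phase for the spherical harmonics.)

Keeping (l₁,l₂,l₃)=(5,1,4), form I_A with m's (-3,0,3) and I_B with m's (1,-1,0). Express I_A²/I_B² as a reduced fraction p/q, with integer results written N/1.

Same 5,1,4: normalisation and zero-m 3j drop out of the ratio.
A: Δ: 2! 8! 0! / 11! → 1/495; sum: t=1:−1/5040 = -1/5040; 3j²(5 1 4; -3 0 3) = Δ·Π!·Σ² = 16/495  (sign +1)
B: Δ: 2! 8! 0! / 11! → 1/495; sum: t=0:+1/1152 = 1/1152; 3j²(5 1 4; 1 -1 0) = Δ·Π!·Σ² = 1/33  (sign +1)
I_A²/I_B² = (16/495)/(1/33) = 16/15

16/15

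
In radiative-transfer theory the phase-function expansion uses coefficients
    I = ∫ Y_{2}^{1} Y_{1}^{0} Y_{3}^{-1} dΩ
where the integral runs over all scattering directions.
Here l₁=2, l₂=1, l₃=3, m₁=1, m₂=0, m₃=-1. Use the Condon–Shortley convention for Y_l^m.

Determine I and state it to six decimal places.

-0.233597

Rules hold: Σm=0, L=6 even, 1≤3≤3.
N = 5·3·7 = 105
Δ = 0!·4!·2!/7! = 1/105
Racah Σ t=0..0: t=0:+1/4 = 1/4
⇒ 3j(2 1 3; 0 0 0)² = 3/35, sgn -1
Racah Σ t=0..0: t=0:+1/6 = 1/6
⇒ 3j(2 1 3; 1 0 -1)² = 8/105, sgn +1
4πI² = N·(3j₀)²·(3jₘ)² = 24/35
I = -1·√(0.685714/4π) = -0.23359668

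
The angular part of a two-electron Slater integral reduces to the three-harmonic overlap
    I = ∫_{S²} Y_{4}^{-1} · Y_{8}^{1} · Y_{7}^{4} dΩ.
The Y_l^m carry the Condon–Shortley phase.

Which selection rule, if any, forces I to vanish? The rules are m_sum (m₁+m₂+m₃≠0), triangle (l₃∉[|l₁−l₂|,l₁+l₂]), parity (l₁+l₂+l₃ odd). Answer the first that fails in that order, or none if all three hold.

azimuthal sum: -1 + 1 + 4 = 4  ✗
4 ≤ 7 ≤ 12 (triangle on l)
L = 4 + 8 + 7 = 19 (odd)

m_sum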